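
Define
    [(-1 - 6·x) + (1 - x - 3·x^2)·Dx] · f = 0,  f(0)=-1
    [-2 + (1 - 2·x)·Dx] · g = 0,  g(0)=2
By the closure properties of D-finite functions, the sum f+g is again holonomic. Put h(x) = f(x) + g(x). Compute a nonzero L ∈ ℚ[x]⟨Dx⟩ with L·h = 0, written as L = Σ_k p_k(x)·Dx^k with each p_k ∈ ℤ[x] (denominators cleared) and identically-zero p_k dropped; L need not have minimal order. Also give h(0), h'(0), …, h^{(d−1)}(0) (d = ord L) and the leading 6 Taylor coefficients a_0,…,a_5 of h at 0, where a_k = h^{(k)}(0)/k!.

f: a_k = -1, -1, -4, -7, -19, -40, …
g: a_k = 2, 4, 8, 16, 32, 64, …
f+g: L₀ = lclm(L_f,L_g), ord ≤ 1+1.
L = (8 - 36·x + 108·x^2 - 72·x^3) + (-2·x - 54·x^2 + 192·x^3 - 144·x^4)·Dx + (-1 + 9·x - 23·x^2 + 6·x^3 + 42·x^4 - 36·x^5)·Dx^2  (order 2).
h: a_k = 1, 3, 4, 9, 13, 24, …
ICs: h(0) = 1, h′(0) = 3.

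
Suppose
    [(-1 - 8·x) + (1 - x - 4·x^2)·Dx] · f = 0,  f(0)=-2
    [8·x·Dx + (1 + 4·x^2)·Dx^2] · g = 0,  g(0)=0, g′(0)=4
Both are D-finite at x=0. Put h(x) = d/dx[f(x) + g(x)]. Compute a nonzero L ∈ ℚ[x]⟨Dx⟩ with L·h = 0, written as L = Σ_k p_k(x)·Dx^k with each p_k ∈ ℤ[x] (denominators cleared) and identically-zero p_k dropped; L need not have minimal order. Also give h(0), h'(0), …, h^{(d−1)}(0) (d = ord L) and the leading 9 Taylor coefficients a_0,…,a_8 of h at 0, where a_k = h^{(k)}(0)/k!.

L = (-40 + 160·x + 2272·x^2 + 4608·x^3 + 16896·x^4 + 6144·x^6) + (31 + 264·x + 364·x^2 + 2208·x^3 + 4160·x^4 + 12800·x^5 + 768·x^6 + 6144·x^7)·Dx + (-5 - 11·x - 80·x^2 + 116·x^3 + 80·x^4 + 704·x^5 + 1536·x^6 + 256·x^7 + 1024·x^8)·Dx^2  (order 2).
h: a_k = 2, -20, -70, -232, -586, -2172, -6430, -18640, -51698, …
ICs: h(0) = 2, h′(0) = -20.

f: a_k = -2, -2, -10, -18, -58, -130, -362, -882, -2330, …
g: a_k = 0, 4, 0, -16/3, 0, 64/5, 0, -256/7, 0, …
L₀ := lclm(L_f,L_g); ord L₀ ≤ 1+2.
Differentiate: ansatz ord ≤ ord L₀ ⇒ L.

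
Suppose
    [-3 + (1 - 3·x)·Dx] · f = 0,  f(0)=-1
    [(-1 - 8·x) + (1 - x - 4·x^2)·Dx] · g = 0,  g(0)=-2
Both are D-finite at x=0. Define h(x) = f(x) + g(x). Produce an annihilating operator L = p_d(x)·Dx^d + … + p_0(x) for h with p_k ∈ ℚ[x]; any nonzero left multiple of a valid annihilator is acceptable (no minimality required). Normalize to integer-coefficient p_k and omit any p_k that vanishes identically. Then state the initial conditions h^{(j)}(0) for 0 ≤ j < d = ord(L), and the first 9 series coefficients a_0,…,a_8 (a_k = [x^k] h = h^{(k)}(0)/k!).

f: a_k = -1, -3, -9, -27, -81, -243, -729, -2187, -6561, …
g: a_k = -2, -2, -10, -18, -58, -130, -362, -882, -2330, …
f+g: L₀ = lclm(L_f,L_g), ord ≤ 1+1.
L = (6 - 72·x + 144·x^2 - 144·x^3) + (4 - 84·x^2 + 252·x^3 - 288·x^4)·Dx + (-1 + 8·x - 21·x^2 + 8·x^3 + 54·x^4 - 72·x^5)·Dx^2  (order 2).
h: a_k = -3, -5, -19, -45, -139, -373, -1091, -3069, -8891, …
ICs: h(0) = -3, h′(0) = -5.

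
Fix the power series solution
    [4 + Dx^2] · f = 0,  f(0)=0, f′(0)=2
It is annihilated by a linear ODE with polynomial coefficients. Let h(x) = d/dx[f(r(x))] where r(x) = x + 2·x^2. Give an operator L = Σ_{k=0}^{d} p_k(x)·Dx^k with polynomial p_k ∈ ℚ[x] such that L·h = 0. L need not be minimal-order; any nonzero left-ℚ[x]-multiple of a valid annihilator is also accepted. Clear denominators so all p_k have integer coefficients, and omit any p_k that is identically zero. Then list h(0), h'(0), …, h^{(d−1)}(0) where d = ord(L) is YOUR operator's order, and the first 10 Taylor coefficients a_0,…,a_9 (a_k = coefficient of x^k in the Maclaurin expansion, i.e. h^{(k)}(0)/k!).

f: a_k = 0, 2, 0, -4/3, 0, 4/15, 0, -8/315, 0, 4/2835, …
h₀=f(r): pull back L_f along r ⇒ L₀.
Differentiate: ansatz ord ≤ ord L₀ ⇒ L.
L = (52 + 64·x + 384·x^2 + 1024·x^3 + 1024·x^4) + (-12 - 48·x)·Dx + (1 + 8·x + 16·x^2)·Dx^2  (order 2).
h: a_k = 2, 8, -4, -32, -236/3, -48, 3352/45, 7552/45, 54436/315, 304/21, …
ICs: h(0) = 2, h′(0) = 8.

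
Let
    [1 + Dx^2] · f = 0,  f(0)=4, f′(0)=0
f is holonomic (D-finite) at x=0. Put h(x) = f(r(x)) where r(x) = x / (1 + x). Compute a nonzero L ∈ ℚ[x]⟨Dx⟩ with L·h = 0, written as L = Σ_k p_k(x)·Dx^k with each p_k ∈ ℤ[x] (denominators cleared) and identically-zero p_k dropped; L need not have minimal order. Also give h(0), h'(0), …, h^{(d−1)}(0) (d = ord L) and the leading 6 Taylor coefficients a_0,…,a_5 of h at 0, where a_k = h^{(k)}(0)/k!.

f: a_k = 4, 0, -2, 0, 1/6, 0, …
f∘r: x↦r, Dx↦Dx/r' in L_f ⇒ L₀.
L = 1 + (2 + 6·x + 6·x^2 + 2·x^3)·Dx + (1 + 4·x + 6·x^2 + 4·x^3 + x^4)·Dx^2  (order 2).
h: a_k = 4, 0, -2, 4, -35/6, 22/3, …
ICs: h(0) = 4, h′(0) = 0.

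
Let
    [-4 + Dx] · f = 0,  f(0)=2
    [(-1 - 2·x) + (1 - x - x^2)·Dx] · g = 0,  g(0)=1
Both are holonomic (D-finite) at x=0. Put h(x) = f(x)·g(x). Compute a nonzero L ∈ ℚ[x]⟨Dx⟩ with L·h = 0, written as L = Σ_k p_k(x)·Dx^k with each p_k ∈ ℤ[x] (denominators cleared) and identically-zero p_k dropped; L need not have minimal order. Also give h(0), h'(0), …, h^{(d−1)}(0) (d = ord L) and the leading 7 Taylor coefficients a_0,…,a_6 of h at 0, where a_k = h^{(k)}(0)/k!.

L = (5 - 2·x - 4·x^2) + (-1 + x + x^2)·Dx  (order 1).
h: a_k = 2, 10, 28, 178/3, 326/3, 2776/15, 2746/9, …
ICs: h(0) = 2.

f: a_k = 2, 8, 16, 64/3, 64/3, 256/15, 512/45, …
g: a_k = 1, 1, 2, 3, 5, 8, 13, …
Product ⇒ symmetric product L₀, ord ≤ 1.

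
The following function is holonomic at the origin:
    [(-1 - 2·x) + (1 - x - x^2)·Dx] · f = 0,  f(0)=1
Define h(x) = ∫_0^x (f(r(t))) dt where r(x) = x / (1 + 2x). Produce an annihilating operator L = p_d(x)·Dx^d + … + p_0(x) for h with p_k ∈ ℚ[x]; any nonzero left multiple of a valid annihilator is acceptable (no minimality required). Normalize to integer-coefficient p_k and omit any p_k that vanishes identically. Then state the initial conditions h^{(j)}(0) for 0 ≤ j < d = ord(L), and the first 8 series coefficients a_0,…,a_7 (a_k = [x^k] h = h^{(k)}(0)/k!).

L = (-1 - 4·x)·Dx + (1 + 5·x + 7·x^2 + 2·x^3)·Dx^2  (order 2).
h: a_k = 0, 1, 1/2, 0, -1/4, 3/5, -4/3, 3, …
ICs: h(0) = 0, h′(0) = 1.

f: a_k = 1, 1, 2, 3, 5, 8, 13, 21, …
Substitute x→r, Dx→(1/r')Dx; clear ⇒ L₀.
h=∫₀ˣh₀: take L = L₀·Dx.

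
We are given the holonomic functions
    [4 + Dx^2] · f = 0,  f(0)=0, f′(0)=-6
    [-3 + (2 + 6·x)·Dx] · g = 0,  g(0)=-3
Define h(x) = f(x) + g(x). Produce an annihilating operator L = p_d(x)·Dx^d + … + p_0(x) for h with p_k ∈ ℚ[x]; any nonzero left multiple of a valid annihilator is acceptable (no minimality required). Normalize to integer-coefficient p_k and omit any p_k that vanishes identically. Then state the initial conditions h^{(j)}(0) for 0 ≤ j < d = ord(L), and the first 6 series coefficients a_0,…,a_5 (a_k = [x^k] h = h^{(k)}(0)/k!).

f: a_k = 0, -6, 0, 4, 0, -4/5, …
g: a_k = -3, -9/2, 27/8, -81/16, 1215/128, -5103/256, …
L₀ := lclm(L_f,L_g); ord L₀ ≤ 2+1.
L = (-516 - 1152·x - 1728·x^2) + (56 + 936·x + 3456·x^2 + 3456·x^3)·Dx + (-129 - 288·x - 432·x^2)·Dx^2 + (14 + 234·x + 864·x^2 + 864·x^3)·Dx^3  (order 3).
h: a_k = -3, -21/2, 27/8, -17/16, 1215/128, -26539/1280, …
ICs: h(0) = -3, h′(0) = -21/2, h′′(0) = 27/4.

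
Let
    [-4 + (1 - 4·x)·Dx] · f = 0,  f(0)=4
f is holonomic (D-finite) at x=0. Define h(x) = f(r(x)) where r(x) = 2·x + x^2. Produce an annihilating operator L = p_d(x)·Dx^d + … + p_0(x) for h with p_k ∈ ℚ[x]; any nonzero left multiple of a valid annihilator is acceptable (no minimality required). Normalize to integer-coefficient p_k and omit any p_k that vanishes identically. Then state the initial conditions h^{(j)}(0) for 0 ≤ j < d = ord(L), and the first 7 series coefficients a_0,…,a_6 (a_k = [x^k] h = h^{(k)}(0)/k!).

L = (8 + 8·x) + (-1 + 8·x + 4·x^2)·Dx  (order 1).
h: a_k = 4, 32, 272, 2304, 19520, 165376, 1401088, …
ICs: h(0) = 4.

f: a_k = 4, 16, 64, 256, 1024, 4096, 16384, …
f∘r: x↦r, Dx↦Dx/r' in L_f ⇒ L₀.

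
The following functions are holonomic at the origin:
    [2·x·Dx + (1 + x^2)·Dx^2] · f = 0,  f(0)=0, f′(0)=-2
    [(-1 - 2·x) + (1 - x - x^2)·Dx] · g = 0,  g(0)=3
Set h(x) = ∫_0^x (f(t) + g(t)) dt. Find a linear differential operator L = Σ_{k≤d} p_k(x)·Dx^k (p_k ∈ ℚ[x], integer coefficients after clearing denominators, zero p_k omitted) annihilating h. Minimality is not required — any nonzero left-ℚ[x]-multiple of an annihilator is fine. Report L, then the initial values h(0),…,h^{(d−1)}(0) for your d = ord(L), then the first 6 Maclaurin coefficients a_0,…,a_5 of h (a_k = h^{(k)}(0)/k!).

f: a_k = 0, -2, 0, 2/3, 0, -2/5, …
g: a_k = 3, 3, 6, 9, 15, 24, …
h₀=f+g: left-lcm gives L₀, ord ≤ 3.
∫: right-multiply L₀ by Dx.
L = (4 - 16·x - 64·x^2 - 72·x^3 - 66·x^4 - 6·x^6)·Dx^2 + (-10 - 24·x - 28·x^2 - 60·x^3 - 65·x^4 - 50·x^5 - 3·x^6 - 6·x^7)·Dx^3 + (2 + 2·x + 2·x^2 - 8·x^3 - 5·x^4 - 11·x^5 - 6·x^6 - x^7 - x^8)·Dx^4  (order 4).
h: a_k = 0, 3, 1/2, 2, 29/12, 3, …
ICs: h(0) = 0, h′(0) = 3, h′′(0) = 1, h′′′(0) = 12.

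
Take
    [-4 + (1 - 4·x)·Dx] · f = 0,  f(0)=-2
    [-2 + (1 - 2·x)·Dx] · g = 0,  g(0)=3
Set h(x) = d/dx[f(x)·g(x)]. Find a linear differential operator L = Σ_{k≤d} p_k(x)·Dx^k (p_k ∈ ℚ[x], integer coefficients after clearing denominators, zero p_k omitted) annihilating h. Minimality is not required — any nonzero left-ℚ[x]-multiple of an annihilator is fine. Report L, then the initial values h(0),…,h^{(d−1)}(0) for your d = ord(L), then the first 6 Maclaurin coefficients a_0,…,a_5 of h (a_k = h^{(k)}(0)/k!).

L = (28 - 144·x + 192·x^2) + (-3 + 26·x - 72·x^2 + 64·x^3)·Dx  (order 1).
h: a_k = -36, -336, -2160, -11904, -60480, -292608, …
ICs: h(0) = -36.

f: a_k = -2, -8, -32, -128, -512, -2048, …
g: a_k = 3, 6, 12, 24, 48, 96, …
f·g: L₀ = L_f ⊗_s L_g, ord ≤ 1·1.
h=h₀': d/dx-closure on L₀ ⇒ L.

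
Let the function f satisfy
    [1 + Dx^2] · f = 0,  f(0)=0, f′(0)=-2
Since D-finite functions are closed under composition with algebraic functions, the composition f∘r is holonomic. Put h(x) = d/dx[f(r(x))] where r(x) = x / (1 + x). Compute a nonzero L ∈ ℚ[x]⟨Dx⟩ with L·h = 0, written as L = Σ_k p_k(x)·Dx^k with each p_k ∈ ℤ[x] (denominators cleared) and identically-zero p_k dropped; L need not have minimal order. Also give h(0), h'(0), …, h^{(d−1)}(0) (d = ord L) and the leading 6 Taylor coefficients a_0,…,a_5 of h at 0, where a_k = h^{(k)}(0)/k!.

L = (7 + 12·x + 6·x^2) + (6 + 18·x + 18·x^2 + 6·x^3)·Dx + (1 + 4·x + 6·x^2 + 4·x^3 + x^4)·Dx^2  (order 2).
h: a_k = -2, 4, -5, 4, -1/12, -15/2, …
ICs: h(0) = -2, h′(0) = 4.

f: a_k = 0, -2, 0, 1/3, 0, -1/60, …
Substitute x→r, Dx→(1/r')Dx; clear ⇒ L₀.
Derive L from L₀ (diff closure).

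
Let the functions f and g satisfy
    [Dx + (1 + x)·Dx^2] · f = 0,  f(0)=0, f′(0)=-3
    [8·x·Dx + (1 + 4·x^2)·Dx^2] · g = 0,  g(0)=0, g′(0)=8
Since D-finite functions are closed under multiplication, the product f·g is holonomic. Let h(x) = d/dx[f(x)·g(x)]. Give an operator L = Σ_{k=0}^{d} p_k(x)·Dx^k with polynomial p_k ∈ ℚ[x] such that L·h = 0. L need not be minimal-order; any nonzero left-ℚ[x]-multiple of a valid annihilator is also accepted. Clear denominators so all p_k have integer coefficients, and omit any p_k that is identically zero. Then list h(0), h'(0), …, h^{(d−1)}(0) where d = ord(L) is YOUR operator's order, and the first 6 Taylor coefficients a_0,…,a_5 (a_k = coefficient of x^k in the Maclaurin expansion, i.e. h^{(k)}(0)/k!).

L = (288 + 560·x + 3584·x^2 + 8640·x^3 + 7680·x^4 + 3328·x^5 + 1024·x^7) + (258 + 1840·x + 6992·x^2 + 19264·x^3 + 29440·x^4 + 23808·x^5 + 8960·x^6 + 3072·x^7 + 3584·x^8)·Dx + (36 + 628·x + 2496·x^2 + 6192·x^3 + 12288·x^4 + 15936·x^5 + 12288·x^6 + 5376·x^7 + 3072·x^8 + 2048·x^9)·Dx^2 + (17 + 66·x + 241·x^2 + 608·x^3 + 1152·x^4 + 1728·x^5 + 2016·x^6 + 1536·x^7 + 768·x^8 + 512·x^9 + 256·x^10)·Dx^3  (order 3).
h: a_k = 0, -48, 36, 96, -50, -2128/5, …
ICs: h(0) = 0, h′(0) = -48, h′′(0) = 72.

f: a_k = 0, -3, 3/2, -1, 3/4, -3/5, …
g: a_k = 0, 8, 0, -32/3, 0, 128/5, …
Product ⇒ symmetric product L₀, ord ≤ 4.
Differentiate: ansatz ord ≤ ord L₀ ⇒ L.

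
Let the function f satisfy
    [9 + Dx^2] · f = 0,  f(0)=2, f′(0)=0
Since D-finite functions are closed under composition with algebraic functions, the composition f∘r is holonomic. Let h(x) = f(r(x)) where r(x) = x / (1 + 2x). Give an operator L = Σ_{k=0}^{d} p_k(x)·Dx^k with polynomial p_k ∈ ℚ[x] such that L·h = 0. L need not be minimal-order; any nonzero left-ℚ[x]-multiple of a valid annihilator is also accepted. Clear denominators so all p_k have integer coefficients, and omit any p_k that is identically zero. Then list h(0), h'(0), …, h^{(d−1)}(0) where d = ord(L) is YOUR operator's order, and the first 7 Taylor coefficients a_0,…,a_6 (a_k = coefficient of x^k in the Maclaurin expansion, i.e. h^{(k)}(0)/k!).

f: a_k = 2, 0, -9, 0, 27/4, 0, -81/40, …
f∘r: x↦r, Dx↦Dx/r' in L_f ⇒ L₀.
L = 9 + (4 + 24·x + 48·x^2 + 32·x^3)·Dx + (1 + 8·x + 24·x^2 + 32·x^3 + 16·x^4)·Dx^2  (order 2).
h: a_k = 2, 0, -9, 36, -405/4, 234, -18081/40, …
ICs: h(0) = 2, h′(0) = 0.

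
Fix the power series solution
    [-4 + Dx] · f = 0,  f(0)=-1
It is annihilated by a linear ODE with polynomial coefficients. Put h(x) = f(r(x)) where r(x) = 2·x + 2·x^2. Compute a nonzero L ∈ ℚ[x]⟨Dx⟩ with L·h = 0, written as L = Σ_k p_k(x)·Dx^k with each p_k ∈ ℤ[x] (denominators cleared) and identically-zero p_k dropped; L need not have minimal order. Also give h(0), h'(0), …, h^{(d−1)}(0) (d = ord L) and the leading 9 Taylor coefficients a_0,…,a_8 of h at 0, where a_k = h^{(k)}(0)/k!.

L = (-8 - 16·x) + Dx  (order 1).
h: a_k = -1, -8, -40, -448/3, -1376/3, -18176/15, -127744/45, -378880/63, -3682816/315, …
ICs: h(0) = -1.

f: a_k = -1, -4, -8, -32/3, -32/3, -128/15, -256/45, -1024/315, -512/315, …
Change of var in L_f (x↦r) gives L₀.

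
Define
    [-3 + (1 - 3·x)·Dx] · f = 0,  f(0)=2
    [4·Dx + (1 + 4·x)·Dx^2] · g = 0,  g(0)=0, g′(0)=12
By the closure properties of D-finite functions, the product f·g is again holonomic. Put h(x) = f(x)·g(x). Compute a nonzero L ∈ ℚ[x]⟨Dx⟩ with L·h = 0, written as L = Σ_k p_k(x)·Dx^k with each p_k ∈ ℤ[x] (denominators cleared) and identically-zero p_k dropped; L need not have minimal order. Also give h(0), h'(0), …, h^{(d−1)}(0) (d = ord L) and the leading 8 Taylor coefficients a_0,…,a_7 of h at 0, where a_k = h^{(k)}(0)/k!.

f: a_k = 2, 6, 18, 54, 162, 486, 1458, 4374, …
g: a_k = 0, 12, -24, 64, -192, 3072/5, -2048, 49152/7, …
Product ⇒ symmetric product L₀, ord ≤ 2.
L = 12 + (2 + 36·x)·Dx + (-1 - x + 12·x^2)·Dx^2  (order 2).
h: a_k = 0, 24, 24, 200, 216, 9384/5, 7672/5, 652632/35, …
ICs: h(0) = 0, h′(0) = 24.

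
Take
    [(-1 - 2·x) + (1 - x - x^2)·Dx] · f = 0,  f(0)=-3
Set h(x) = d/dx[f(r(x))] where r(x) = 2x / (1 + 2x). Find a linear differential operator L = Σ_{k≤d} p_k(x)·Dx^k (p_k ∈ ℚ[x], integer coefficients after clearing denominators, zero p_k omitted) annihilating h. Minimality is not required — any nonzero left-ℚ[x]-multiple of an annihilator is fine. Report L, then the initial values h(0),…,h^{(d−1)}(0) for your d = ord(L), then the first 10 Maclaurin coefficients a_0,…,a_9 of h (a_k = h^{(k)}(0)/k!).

f: a_k = -3, -3, -6, -9, -15, -24, -39, -63, -102, -165, …
h₀=f(r): pull back L_f along r ⇒ L₀.
Derive L from L₀ (diff closure).
L = (4 + 24·x + 96·x^2 + 96·x^3) + (-1 - 10·x - 24·x^2 + 8·x^3 + 48·x^4)·Dx  (order 1).
h: a_k = -6, -24, 0, -192, 480, -2304, 8064, -30720, 110592, -399360, …
ICs: h(0) = -6.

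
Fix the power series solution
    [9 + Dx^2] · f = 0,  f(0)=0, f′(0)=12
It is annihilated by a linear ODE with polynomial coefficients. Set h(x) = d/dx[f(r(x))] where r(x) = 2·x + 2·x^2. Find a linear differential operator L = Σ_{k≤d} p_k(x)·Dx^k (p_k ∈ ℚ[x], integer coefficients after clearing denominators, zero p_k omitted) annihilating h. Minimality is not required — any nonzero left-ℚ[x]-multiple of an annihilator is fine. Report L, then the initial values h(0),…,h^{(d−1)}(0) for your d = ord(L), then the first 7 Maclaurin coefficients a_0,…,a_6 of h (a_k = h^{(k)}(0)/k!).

f: a_k = 0, 12, 0, -18, 0, 81/10, 0, …
h₀=f(r): pull back L_f along r ⇒ L₀.
h₀' ⇒ L via d/dx closure of L₀.
L = (48 + 288·x + 864·x^2 + 1152·x^3 + 576·x^4) + (-6 - 12·x)·Dx + (1 + 4·x + 4·x^2)·Dx^2  (order 2).
h: a_k = 24, 48, -432, -1728, -864, 6912, 82944/5, …
ICs: h(0) = 24, h′(0) = 48.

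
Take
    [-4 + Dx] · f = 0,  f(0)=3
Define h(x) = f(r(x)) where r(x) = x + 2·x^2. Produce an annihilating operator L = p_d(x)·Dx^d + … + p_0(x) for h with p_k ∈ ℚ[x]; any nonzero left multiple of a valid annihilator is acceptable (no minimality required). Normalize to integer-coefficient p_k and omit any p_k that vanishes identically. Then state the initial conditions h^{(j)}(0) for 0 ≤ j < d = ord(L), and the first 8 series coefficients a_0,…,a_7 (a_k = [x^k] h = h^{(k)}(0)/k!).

L = (-4 - 16·x) + Dx  (order 1).
h: a_k = 3, 12, 48, 128, 320, 3328/5, 19456/15, 237568/105, …
ICs: h(0) = 3.

f: a_k = 3, 12, 24, 32, 32, 128/5, 256/15, 1024/105, …
Substitute x→r, Dx→(1/r')Dx; clear ⇒ L₀.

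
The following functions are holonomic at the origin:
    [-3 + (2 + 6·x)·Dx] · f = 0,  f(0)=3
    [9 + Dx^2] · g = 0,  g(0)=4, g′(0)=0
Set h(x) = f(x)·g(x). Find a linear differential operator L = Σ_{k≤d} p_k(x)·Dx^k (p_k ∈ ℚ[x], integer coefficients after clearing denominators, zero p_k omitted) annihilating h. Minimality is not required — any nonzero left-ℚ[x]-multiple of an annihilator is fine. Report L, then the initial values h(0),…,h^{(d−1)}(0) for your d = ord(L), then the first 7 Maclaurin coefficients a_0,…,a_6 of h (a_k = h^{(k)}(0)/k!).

L = (63 + 216·x + 324·x^2) + (-12 - 36·x)·Dx + (4 + 24·x + 36·x^2)·Dx^2  (order 2).
h: a_k = 12, 18, -135/2, -243/4, 2025/32, 3159/64, -84807/1280, …
ICs: h(0) = 12, h′(0) = 18.

f: a_k = 3, 9/2, -27/8, 81/16, -1215/128, 5103/256, -45927/1024, …
g: a_k = 4, 0, -18, 0, 27/2, 0, -81/20, …
h₀=f·g: eliminate ⇒ L₀, order ≤ 1·2.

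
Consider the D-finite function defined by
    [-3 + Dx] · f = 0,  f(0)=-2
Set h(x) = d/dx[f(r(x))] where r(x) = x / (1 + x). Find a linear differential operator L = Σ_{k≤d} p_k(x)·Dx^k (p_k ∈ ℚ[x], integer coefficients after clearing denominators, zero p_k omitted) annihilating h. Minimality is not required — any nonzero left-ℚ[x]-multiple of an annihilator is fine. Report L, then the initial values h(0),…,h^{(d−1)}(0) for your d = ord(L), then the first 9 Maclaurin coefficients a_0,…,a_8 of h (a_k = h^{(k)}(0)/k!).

f: a_k = -2, -6, -9, -9, -27/4, -81/20, -81/40, -243/280, -729/2240, …
Change of var in L_f (x↦r) gives L₀.
h₀' ⇒ L via d/dx closure of L₀.
L = (1 - 2·x) + (-1 - 2·x - x^2)·Dx  (order 1).
h: a_k = -6, -6, 9, -3, -21/4, 207/20, -411/40, 1623/280, 1917/2240, …
ICs: h(0) = -6.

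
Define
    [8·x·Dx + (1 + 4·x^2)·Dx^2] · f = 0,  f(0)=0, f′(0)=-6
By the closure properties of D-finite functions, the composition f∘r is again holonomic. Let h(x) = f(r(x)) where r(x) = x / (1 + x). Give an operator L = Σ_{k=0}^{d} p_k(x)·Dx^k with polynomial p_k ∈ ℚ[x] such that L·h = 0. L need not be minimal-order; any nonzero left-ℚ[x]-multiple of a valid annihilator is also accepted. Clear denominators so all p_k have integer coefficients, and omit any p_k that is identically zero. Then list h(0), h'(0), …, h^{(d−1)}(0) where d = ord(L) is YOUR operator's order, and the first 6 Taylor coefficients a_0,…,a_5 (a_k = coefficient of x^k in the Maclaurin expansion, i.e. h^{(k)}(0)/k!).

f: a_k = 0, -6, 0, 8, 0, -96/5, …
f∘r: x↦r, Dx↦Dx/r' in L_f ⇒ L₀.
L = (2 + 10·x)·Dx + (1 + 2·x + 5·x^2)·Dx^2  (order 2).
h: a_k = 0, -6, 6, 2, -18, 114/5, …
ICs: h(0) = 0, h′(0) = -6.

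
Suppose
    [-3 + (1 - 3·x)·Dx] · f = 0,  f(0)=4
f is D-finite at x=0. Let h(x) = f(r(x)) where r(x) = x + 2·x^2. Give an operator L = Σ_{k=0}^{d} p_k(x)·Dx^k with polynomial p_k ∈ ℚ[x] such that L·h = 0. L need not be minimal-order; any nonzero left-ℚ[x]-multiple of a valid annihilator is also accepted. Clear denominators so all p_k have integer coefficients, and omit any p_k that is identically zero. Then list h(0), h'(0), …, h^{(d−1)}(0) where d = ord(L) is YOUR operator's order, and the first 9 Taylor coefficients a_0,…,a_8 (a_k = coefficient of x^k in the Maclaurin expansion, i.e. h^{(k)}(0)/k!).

f: a_k = 4, 12, 36, 108, 324, 972, 2916, 8748, 26244, …
L₀ from L_f via x↦r, Dx↦r'^{-1}Dx.
L = (3 + 12·x) + (-1 + 3·x + 6·x^2)·Dx  (order 1).
h: a_k = 4, 12, 60, 252, 1116, 4860, 21276, 92988, 406620, …
ICs: h(0) = 4.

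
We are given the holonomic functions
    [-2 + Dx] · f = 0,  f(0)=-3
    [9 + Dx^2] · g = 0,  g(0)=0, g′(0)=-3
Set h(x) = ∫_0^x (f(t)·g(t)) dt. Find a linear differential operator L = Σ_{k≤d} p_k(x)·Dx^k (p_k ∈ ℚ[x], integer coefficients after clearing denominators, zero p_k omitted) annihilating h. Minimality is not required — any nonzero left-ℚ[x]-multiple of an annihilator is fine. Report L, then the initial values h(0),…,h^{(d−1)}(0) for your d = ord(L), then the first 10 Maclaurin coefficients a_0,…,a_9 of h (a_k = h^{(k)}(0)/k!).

f: a_k = -3, -6, -6, -4, -2, -4/5, -4/15, -8/105, -2/105, -4/945, …
g: a_k = 0, -3, 0, 9/2, 0, -81/40, 0, 243/560, 0, -243/4480, …
Product ⇒ symmetric product L₀, ord ≤ 2.
h=∫₀ˣh₀: take L = L₀·Dx.
L = 13·Dx - 4·Dx^2 + Dx^3  (order 3).
h: a_k = 0, 0, 9/2, 6, 9/8, -3, -199/80, -69/140, 1483/4480, 17/72, …
ICs: h(0) = 0, h′(0) = 0, h′′(0) = 9.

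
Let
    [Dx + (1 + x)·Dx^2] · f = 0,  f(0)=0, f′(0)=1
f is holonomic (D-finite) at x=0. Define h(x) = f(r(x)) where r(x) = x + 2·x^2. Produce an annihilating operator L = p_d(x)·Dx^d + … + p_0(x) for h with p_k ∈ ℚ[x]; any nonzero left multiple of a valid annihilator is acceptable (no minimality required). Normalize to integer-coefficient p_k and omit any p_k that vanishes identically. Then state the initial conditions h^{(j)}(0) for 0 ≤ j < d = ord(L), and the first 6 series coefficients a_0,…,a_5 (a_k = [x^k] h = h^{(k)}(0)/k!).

L = (-3 + 4·x + 8·x^2)·Dx + (1 + 5·x + 6·x^2 + 8·x^3)·Dx^2  (order 2).
h: a_k = 0, 1, 3/2, -5/3, -1/4, 11/5, …
ICs: h(0) = 0, h′(0) = 1.

f: a_k = 0, 1, -1/2, 1/3, -1/4, 1/5, …
Change of var in L_f (x↦r) gives L₀.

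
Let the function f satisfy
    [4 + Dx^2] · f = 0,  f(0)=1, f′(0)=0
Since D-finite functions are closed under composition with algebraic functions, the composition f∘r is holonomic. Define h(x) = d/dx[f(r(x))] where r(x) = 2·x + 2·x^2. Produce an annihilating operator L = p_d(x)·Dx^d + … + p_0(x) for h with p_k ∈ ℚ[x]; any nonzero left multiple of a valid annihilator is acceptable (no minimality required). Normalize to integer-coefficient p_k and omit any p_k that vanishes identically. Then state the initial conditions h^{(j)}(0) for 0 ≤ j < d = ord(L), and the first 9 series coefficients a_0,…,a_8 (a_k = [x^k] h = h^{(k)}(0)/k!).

L = (28 + 128·x + 384·x^2 + 512·x^3 + 256·x^4) + (-6 - 12·x)·Dx + (1 + 4·x + 4·x^2)·Dx^2  (order 2).
h: a_k = 0, -16, -48, 32/3, 640/3, 5248/15, 896/15, -184064/315, -31744/35, …
ICs: h(0) = 0, h′(0) = -16.

f: a_k = 1, 0, -2, 0, 2/3, 0, -4/45, 0, 2/315, …
h₀=f(r): pull back L_f along r ⇒ L₀.
Differentiate: ansatz ord ≤ ord L₀ ⇒ L.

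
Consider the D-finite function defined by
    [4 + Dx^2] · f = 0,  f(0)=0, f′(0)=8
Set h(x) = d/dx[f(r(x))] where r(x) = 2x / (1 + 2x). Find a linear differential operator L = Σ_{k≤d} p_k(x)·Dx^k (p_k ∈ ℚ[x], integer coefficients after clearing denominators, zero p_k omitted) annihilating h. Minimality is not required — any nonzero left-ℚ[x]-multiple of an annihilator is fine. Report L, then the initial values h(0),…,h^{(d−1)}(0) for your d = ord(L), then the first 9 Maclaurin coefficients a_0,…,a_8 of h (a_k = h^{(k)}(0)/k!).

L = (40 + 96·x + 96·x^2) + (12 + 72·x + 144·x^2 + 96·x^3)·Dx + (1 + 8·x + 24·x^2 + 32·x^3 + 16·x^4)·Dx^2  (order 2).
h: a_k = 16, -64, 64, 512, -11008/3, 15360, -2262016/45, 6209536/45, -100888576/315, …
ICs: h(0) = 16, h′(0) = -64.

f: a_k = 0, 8, 0, -16/3, 0, 16/15, 0, -32/315, 0, …
h₀=f(r): pull back L_f along r ⇒ L₀.
Differentiate: ansatz ord ≤ ord L₀ ⇒ L.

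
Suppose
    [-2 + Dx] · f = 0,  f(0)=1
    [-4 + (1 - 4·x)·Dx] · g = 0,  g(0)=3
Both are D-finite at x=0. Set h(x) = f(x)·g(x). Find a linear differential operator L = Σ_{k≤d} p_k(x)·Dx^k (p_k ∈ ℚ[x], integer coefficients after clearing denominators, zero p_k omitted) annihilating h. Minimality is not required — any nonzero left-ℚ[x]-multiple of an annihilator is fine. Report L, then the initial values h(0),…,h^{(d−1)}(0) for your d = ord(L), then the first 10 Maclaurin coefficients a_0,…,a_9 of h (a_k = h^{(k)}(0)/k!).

f: a_k = 1, 2, 2, 4/3, 2/3, 4/15, 4/45, 8/315, 2/315, 4/2835, …
g: a_k = 3, 12, 48, 192, 768, 3072, 12288, 49152, 196608, 786432, …
L₀ := L_f ⊗_s L_g (sym. prod.), ord ≤ 1.
L = (6 - 8·x) + (-1 + 4·x)·Dx  (order 1).
h: a_k = 3, 18, 78, 316, 1266, 25324/5, 303892/15, 2836328/35, 34035938/105, 1225293772/945, …
ICs: h(0) = 3.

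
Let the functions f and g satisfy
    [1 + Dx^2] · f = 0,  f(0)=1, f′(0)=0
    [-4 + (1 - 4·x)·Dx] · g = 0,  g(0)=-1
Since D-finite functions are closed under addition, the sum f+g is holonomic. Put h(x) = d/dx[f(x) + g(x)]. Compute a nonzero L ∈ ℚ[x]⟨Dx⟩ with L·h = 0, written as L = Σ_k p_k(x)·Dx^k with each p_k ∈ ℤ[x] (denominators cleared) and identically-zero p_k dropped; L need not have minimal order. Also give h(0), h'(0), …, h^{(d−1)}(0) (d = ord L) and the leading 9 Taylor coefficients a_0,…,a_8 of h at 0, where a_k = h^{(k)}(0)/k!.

L = (1544 - 64·x + 128·x^2) + (-97 + 396·x - 48·x^2 + 64·x^3)·Dx + (1544 - 64·x + 128·x^2)·Dx^2 + (-97 + 396·x - 48·x^2 + 64·x^3)·Dx^3  (order 3).
h: a_k = -4, -33, -192, -6143/6, -5120, -2949121/120, -114688, -2642411519/5040, -2359296, …
ICs: h(0) = -4, h′(0) = -33, h′′(0) = -384.

f: a_k = 1, 0, -1/2, 0, 1/24, 0, -1/720, 0, 1/40320, …
g: a_k = -1, -4, -16, -64, -256, -1024, -4096, -16384, -65536, …
f+g: L₀ = lclm(L_f,L_g), ord ≤ 2+1.
h₀' ⇒ L via d/dx closure of L₀.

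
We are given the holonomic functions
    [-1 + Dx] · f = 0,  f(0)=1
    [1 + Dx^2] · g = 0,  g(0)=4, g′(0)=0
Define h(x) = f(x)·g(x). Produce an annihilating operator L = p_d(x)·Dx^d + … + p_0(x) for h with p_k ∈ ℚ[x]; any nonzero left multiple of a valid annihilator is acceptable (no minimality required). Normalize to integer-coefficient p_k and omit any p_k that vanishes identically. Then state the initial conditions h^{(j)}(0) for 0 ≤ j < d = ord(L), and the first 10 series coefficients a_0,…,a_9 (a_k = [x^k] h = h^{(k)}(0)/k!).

f: a_k = 1, 1, 1/2, 1/6, 1/24, 1/120, 1/720, 1/5040, 1/40320, 1/362880, …
g: a_k = 4, 0, -2, 0, 1/6, 0, -1/180, 0, 1/10080, 0, …
L₀ := L_f ⊗_s L_g (sym. prod.), ord ≤ 2.
L = 2 - 2·Dx + Dx^2  (order 2).
h: a_k = 4, 4, 0, -4/3, -2/3, -2/15, 0, 2/315, 1/630, 1/5670, …
ICs: h(0) = 4, h′(0) = 4.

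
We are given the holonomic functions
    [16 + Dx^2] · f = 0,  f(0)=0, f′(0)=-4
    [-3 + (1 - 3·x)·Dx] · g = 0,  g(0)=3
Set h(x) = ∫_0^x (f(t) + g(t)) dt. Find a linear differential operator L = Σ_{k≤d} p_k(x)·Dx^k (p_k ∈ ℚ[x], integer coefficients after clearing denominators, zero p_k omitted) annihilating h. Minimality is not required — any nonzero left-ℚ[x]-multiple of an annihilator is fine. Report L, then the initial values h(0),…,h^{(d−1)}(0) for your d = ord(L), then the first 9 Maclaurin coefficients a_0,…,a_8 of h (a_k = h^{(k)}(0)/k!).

f: a_k = 0, -4, 0, 32/3, 0, -128/15, 0, 1024/315, 0, …
g: a_k = 3, 9, 27, 81, 243, 729, 2187, 6561, 19683, …
h₀=f+g: left-lcm gives L₀, ord ≤ 3.
h=∫₀ˣh₀: take L = L₀·Dx.
L = (-1680 + 2304·x - 3456·x^2)·Dx + (272 - 1584·x + 3456·x^2 - 3456·x^3)·Dx^2 + (-105 + 144·x - 216·x^2)·Dx^3 + (17 - 99·x + 216·x^2 - 216·x^3)·Dx^4  (order 4).
h: a_k = 0, 3, 5/2, 9, 275/12, 243/5, 10807/90, 2187/7, 2067739/2520, …
ICs: h(0) = 0, h′(0) = 3, h′′(0) = 5, h′′′(0) = 54.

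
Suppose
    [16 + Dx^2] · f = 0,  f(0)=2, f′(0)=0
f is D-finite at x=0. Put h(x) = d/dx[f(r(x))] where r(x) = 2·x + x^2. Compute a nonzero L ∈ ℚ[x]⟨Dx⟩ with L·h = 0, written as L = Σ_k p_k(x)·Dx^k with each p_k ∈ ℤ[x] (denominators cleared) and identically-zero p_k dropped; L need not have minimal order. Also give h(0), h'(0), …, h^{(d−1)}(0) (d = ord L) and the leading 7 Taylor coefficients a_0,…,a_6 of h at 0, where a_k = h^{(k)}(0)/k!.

L = (67 + 256·x + 384·x^2 + 256·x^3 + 64·x^4) + (-3 - 3·x)·Dx + (1 + 2·x + x^2)·Dx^2  (order 2).
h: a_k = 0, -128, -192, 3904/3, 10240/3, -19456/15, -211456/15, …
ICs: h(0) = 0, h′(0) = -128.

f: a_k = 2, 0, -16, 0, 64/3, 0, -512/45, …
h₀=f(r): pull back L_f along r ⇒ L₀.
h=h₀': d/dx-closure on L₀ ⇒ L.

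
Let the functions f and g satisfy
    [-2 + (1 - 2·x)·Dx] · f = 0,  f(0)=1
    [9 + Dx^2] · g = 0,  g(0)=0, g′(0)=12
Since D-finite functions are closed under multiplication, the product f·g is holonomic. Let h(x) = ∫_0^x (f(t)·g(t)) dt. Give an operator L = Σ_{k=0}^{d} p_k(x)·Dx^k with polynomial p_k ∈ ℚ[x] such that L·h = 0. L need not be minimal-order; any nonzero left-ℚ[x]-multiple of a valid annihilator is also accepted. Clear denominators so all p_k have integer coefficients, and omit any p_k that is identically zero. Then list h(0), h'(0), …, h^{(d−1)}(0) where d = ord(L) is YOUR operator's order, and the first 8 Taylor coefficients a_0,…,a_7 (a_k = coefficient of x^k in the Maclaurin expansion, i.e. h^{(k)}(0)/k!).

L = (-9 + 18·x)·Dx + 4·Dx^2 + (-1 + 2·x)·Dx^3  (order 3).
h: a_k = 0, 0, 6, 8, 15/2, 12, 427/20, 183/5, …
ICs: h(0) = 0, h′(0) = 0, h′′(0) = 12.

f: a_k = 1, 2, 4, 8, 16, 32, 64, 128, …
g: a_k = 0, 12, 0, -18, 0, 81/10, 0, -243/140, …
L₀ := L_f ⊗_s L_g (sym. prod.), ord ≤ 2.
∫: right-multiply L₀ by Dx.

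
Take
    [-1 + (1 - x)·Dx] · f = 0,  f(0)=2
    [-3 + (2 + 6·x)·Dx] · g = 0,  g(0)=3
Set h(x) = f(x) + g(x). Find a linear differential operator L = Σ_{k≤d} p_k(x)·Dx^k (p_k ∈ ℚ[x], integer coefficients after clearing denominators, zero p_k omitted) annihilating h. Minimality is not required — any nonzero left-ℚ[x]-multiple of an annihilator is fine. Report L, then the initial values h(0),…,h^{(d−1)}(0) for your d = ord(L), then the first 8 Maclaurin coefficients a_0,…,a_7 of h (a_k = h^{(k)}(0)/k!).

L = (-21 - 27·x) + (17 + 30·x + 81·x^2)·Dx + (2 - 14·x - 42·x^2 + 54·x^3)·Dx^2  (order 2).
h: a_k = 5, 13/2, -11/8, 113/16, -959/128, 5615/256, -43879/1024, 220609/2048, …
ICs: h(0) = 5, h′(0) = 13/2.

f: a_k = 2, 2, 2, 2, 2, 2, 2, 2, …
g: a_k = 3, 9/2, -27/8, 81/16, -1215/128, 5103/256, -45927/1024, 216513/2048, …
Weyl lclm of L_f,L_g ⇒ L₀ (ord ≤ 2).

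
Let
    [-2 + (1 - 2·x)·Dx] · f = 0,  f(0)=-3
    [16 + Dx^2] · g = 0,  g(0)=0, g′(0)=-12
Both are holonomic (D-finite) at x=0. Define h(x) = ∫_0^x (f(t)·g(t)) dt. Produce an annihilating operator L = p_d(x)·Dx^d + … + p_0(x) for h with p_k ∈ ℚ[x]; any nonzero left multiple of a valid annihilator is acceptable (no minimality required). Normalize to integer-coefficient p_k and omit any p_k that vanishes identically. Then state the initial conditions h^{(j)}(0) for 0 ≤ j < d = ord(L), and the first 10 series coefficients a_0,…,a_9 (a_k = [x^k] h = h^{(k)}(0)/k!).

L = (-16 + 32·x)·Dx + 4·Dx^2 + (-1 + 2·x)·Dx^3  (order 3).
h: a_k = 0, 0, 18, 24, 12, 96/5, 224/5, 384/5, 4576/35, 73216/315, …
ICs: h(0) = 0, h′(0) = 0, h′′(0) = 36.

f: a_k = -3, -6, -12, -24, -48, -96, -192, -384, -768, -1536, …
g: a_k = 0, -12, 0, 32, 0, -128/5, 0, 1024/105, 0, -2048/945, …
h₀=f·g: eliminate ⇒ L₀, order ≤ 1·2.
h=∫h₀ ⇒ L = L₀·Dx.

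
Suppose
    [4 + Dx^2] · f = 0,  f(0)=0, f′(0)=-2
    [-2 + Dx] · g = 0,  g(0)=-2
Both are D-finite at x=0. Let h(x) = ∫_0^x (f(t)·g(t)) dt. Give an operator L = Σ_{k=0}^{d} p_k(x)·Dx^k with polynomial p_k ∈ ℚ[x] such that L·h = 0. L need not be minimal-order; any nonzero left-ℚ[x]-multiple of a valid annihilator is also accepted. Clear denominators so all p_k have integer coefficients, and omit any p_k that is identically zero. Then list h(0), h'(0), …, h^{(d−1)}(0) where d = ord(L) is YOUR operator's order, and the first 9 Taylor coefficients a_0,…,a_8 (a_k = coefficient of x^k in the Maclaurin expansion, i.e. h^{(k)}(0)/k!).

L = 8·Dx - 4·Dx^2 + Dx^3  (order 3).
h: a_k = 0, 0, 2, 8/3, 4/3, 0, -16/45, -64/315, -16/315, …
ICs: h(0) = 0, h′(0) = 0, h′′(0) = 4.

f: a_k = 0, -2, 0, 4/3, 0, -4/15, 0, 8/315, 0, …
g: a_k = -2, -4, -4, -8/3, -4/3, -8/15, -8/45, -16/315, -4/315, …
f·g: L₀ = L_f ⊗_s L_g, ord ≤ 2·1.
∫: right-multiply L₀ by Dx.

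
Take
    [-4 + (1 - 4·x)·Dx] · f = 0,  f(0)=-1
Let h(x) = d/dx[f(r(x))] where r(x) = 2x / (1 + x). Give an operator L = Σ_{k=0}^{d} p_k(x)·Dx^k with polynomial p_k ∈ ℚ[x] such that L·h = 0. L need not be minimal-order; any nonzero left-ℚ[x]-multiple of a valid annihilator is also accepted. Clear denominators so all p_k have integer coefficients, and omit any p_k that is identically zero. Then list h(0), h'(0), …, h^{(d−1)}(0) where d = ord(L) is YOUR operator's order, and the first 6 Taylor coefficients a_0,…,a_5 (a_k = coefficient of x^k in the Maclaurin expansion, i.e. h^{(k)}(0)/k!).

L = 14 + (-1 + 7·x)·Dx  (order 1).
h: a_k = -8, -112, -1176, -10976, -96040, -806736, …
ICs: h(0) = -8.

f: a_k = -1, -4, -16, -64, -256, -1024, …
h₀=f(r): pull back L_f along r ⇒ L₀.
Differentiate: ansatz ord ≤ ord L₀ ⇒ L.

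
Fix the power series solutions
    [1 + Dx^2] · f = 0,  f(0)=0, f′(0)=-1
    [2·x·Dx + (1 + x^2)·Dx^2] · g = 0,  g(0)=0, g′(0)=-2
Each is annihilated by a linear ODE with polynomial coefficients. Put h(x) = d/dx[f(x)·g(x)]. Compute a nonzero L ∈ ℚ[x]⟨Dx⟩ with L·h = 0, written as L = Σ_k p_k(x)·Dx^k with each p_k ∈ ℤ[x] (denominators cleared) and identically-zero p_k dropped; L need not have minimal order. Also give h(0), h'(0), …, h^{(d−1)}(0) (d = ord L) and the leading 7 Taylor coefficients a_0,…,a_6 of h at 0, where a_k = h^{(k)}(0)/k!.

L = (110 + 294·x^2 + 461·x^4 + 96·x^6 + 12·x^8 + 2·x^10 + x^12) + (68·x + 284·x^3 + 280·x^5 + 80·x^7 + 20·x^9 + 4·x^11)·Dx + (120 + 340·x^2 + 534·x^4 + 148·x^6 + 32·x^8 + 8·x^10 + 2·x^12)·Dx^2 + (68·x + 284·x^3 + 280·x^5 + 80·x^7 + 20·x^9 + 4·x^11)·Dx^3 + (10 + 46·x^2 + 73·x^4 + 52·x^6 + 20·x^8 + 6·x^10 + x^12)·Dx^4  (order 4).
h: a_k = 0, 4, 0, -4, 0, 19/6, 0, …
ICs: h(0) = 0, h′(0) = 4, h′′(0) = 0, h′′′(0) = -24.

f: a_k = 0, -1, 0, 1/6, 0, -1/120, 0, …
g: a_k = 0, -2, 0, 2/3, 0, -2/5, 0, …
h₀=f·g: eliminate ⇒ L₀, order ≤ 2·2.
h₀' ⇒ L via d/dx closure of L₀.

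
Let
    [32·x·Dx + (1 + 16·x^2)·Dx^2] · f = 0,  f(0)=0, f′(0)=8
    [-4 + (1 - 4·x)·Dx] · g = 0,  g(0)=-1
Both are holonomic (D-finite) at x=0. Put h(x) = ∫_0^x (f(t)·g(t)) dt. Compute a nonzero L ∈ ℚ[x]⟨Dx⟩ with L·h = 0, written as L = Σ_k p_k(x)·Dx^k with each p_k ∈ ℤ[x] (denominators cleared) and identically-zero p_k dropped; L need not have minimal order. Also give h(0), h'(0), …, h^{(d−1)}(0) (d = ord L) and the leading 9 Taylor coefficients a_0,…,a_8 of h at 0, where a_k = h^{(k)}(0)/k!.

L = 128·x·Dx + (8 - 32·x + 256·x^2)·Dx^2 + (-1 + 4·x - 16·x^2 + 64·x^3)·Dx^3  (order 3).
h: a_k = 0, 0, -4, -32/3, -64/3, -1024/15, -13312/45, -106496/105, -311296/105, …
ICs: h(0) = 0, h′(0) = 0, h′′(0) = -8.

f: a_k = 0, 8, 0, -128/3, 0, 2048/5, 0, -32768/7, 0, …
g: a_k = -1, -4, -16, -64, -256, -1024, -4096, -16384, -65536, …
L₀ := L_f ⊗_s L_g (sym. prod.), ord ≤ 2.
∫: right-multiply L₀ by Dx.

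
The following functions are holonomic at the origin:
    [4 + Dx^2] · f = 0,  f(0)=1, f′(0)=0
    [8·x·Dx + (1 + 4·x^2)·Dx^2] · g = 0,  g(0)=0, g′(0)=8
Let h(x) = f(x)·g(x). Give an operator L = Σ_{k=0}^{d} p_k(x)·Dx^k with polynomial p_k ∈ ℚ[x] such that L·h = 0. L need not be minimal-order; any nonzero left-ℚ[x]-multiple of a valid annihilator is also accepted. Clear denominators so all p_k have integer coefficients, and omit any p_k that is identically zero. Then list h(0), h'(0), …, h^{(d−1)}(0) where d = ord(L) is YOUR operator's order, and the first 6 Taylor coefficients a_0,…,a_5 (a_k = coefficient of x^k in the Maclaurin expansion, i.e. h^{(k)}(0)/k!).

L = (80 + 832·x^2 + 1408·x^4 + 2048·x^6 + 2048·x^8) + (96·x + 640·x^3 + 1536·x^5 + 2048·x^7)·Dx + (24 + 256·x^2 + 576·x^4 + 1024·x^6 + 1024·x^8)·Dx^2 + (24·x + 160·x^3 + 384·x^5 + 512·x^7)·Dx^3 + (1 + 12·x^2 + 56·x^4 + 128·x^6 + 128·x^8)·Dx^4  (order 4).
h: a_k = 0, 8, 0, -80/3, 0, 784/15, …
ICs: h(0) = 0, h′(0) = 8, h′′(0) = 0, h′′′(0) = -160.

f: a_k = 1, 0, -2, 0, 2/3, 0, …
g: a_k = 0, 8, 0, -32/3, 0, 128/5, …
f·g: L₀ = L_f ⊗_s L_g, ord ≤ 2·2.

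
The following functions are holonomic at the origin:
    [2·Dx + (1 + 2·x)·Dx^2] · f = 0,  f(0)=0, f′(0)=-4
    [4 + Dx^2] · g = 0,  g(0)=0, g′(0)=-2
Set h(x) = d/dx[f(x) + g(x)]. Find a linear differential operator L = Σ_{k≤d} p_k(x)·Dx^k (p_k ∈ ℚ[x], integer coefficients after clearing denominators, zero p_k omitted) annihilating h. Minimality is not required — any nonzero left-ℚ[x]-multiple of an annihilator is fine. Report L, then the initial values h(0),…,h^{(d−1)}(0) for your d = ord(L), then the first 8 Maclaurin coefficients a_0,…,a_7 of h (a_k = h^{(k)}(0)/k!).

L = (56 + 32·x + 32·x^2) + (12 + 40·x + 48·x^2 + 32·x^3)·Dx + (14 + 8·x + 8·x^2)·Dx^2 + (3 + 10·x + 12·x^2 + 8·x^3)·Dx^3  (order 3).
h: a_k = -6, 8, -12, 32, -196/3, 128, -11512/45, 512, …
ICs: h(0) = -6, h′(0) = 8, h′′(0) = -24.

f: a_k = 0, -4, 4, -16/3, 8, -64/5, 64/3, -256/7, …
g: a_k = 0, -2, 0, 4/3, 0, -4/15, 0, 8/315, …
L₀ := lclm(L_f,L_g); ord L₀ ≤ 2+2.
Differentiate: ansatz ord ≤ ord L₀ ⇒ L.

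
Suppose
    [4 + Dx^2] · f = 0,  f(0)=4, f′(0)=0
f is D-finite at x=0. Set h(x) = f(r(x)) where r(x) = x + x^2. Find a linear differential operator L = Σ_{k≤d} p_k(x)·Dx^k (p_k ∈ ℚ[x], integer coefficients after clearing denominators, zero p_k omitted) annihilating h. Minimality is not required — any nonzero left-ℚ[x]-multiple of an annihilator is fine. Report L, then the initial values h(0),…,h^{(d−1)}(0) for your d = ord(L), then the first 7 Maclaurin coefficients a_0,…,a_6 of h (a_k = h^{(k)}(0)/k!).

f: a_k = 4, 0, -8, 0, 8/3, 0, -16/45, …
L₀ from L_f via x↦r, Dx↦r'^{-1}Dx.
L = (4 + 24·x + 48·x^2 + 32·x^3) - 2·Dx + (1 + 2·x)·Dx^2  (order 2).
h: a_k = 4, 0, -8, -16, -16/3, 32/3, 704/45, …
ICs: h(0) = 4, h′(0) = 0.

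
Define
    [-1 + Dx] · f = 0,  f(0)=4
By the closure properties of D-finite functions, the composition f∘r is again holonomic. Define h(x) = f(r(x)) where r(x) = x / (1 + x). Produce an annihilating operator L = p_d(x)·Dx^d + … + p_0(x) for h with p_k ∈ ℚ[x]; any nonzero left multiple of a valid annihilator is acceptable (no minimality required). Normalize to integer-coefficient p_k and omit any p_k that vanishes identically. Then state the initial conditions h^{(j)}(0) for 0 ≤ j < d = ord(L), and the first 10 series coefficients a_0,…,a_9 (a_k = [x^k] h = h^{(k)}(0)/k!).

f: a_k = 4, 4, 2, 2/3, 1/6, 1/30, 1/180, 1/1260, 1/10080, 1/90720, …
f∘r: x↦r, Dx↦Dx/r' in L_f ⇒ L₀.
L = -1 + (1 + 2·x + x^2)·Dx  (order 1).
h: a_k = 4, 4, -2, 2/3, 1/6, -19/30, 151/180, -1091/1260, 7841/10080, -56519/90720, …
ICs: h(0) = 4.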